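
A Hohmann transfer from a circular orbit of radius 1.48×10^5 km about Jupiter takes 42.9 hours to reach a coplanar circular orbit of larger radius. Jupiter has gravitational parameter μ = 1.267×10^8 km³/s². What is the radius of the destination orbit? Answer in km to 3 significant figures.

r₂ = 1.20×10^6 km

Transfer time t = 42.9 hours = 1.5444×10^5 s, and t = π√(a_t³/μ).
So a_t = (μ t²/π²)^(1/3) = (1.267×10^8 × (1.5444×10^5)² / π²)^(1/3) = 6.7401×10^5 km.
Since a_t = (r₁ + r₂)/2, r₂ = 2a_t − r₁ = 2×6.7401×10^5 − 1.480×10^5 = 1.20002×10^6 km.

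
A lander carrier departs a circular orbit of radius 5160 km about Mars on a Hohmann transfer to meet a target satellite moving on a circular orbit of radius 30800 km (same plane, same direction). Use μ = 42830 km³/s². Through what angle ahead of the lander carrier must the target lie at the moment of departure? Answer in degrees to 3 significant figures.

Transfer-ellipse semi-major axis a_t = (r₁ + r₂)/2 = (5160 + 30800)/2 = 17980 km.
Transfer time t = π√(a_t³/μ) = 36598 s.
The target's mean motion on its circular orbit is ω₂ = √(μ/r₂³) = 3.8287×10^-5 rad/s.
Angle swept by the target during transfer: ω₂·t = 1.4012 rad = 80.28°.
The lander carrier traverses 180° on the transfer ellipse, so the target must lead by 180° − 80.28° = 99.7°.

φ = 99.7°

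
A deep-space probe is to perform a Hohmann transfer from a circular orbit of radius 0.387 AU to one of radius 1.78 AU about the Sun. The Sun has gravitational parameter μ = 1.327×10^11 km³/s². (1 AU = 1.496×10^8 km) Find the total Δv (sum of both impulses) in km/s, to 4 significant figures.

In km: r₁ = 0.387 × 1.496×10^8 = 5.78952×10^7 km; r₂ = 1.78 × 1.496×10^8 = 2.66288×10^8 km.
Semi-major axis of the transfer orbit: a_t = (5.78952×10^7 + 2.66288×10^8)/2 = 1.620916×10^8 km.
At r₁ the circular-orbit speed is v₁ = √(μ/r₁) = 47.876 km/s.
Transfer-orbit speed at r₁ (vis-viva equation): v_p = √[μ(2/r₁ − 1/a_t)] = 61.363 km/s.
First burn Δv₁ = |v_p − v₁| = 13.49 km/s.
At r₂, v₂ = √(μ/r₂) = 22.323 km/s.
Transfer-orbit speed at r₂: v_a = √[μ(2/r₂ − 1/a_t)] = 13.341 km/s.
Second burn Δv₂ = |v₂ − v_a| = 8.982 km/s.
Total Δv = Δv₁ + Δv₂ = 22.47 km/s.

Δv = 22.47 km/s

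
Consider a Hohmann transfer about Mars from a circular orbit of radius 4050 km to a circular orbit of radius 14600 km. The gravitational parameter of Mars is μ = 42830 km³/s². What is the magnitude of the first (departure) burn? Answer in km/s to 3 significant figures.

Semi-major axis of the transfer orbit: a_t = (4050 + 14600)/2 = 9325 km.
Circular speed at r = 4050 km: v_c = √(μ/r) = 3.2520 km/s.
Vis-viva on the transfer ellipse at r = 4050 km gives v_t = √[μ(2/r − 1/a_t)] = 4.0691 km/s.
Δv₁ = |v_t − v_c| = |4.0691 − 3.2520| = 0.8171 km/s.

Δv₁ = 0.817 km/s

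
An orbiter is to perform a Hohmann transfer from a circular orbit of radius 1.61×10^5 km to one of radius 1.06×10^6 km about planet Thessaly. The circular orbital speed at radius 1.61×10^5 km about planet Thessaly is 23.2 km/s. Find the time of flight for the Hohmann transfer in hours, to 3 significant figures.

t = 44.7 hours

From the circular-orbit relation v² = μ/r at r = 1.61×10^5 km: μ = v²r = (23.2)² × 1.61×10^5 = 8.66566×10^7 km³/s².
The Hohmann ellipse has a_t = (r₁ + r₂)/2 = 6.105×10^5 km.
Half the transfer-orbit period gives t = π√(a_t³/μ) = 1.610×10^5 s.
Converting: 1.610×10^5 s ÷ 3600 s/hour = 44.7 hours.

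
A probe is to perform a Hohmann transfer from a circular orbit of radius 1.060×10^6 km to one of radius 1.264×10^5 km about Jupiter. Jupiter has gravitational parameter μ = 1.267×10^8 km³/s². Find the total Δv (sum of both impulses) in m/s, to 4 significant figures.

Transfer-ellipse semi-major axis a_t = (r₁ + r₂)/2 = (1.060×10^6 + 1.264×10^5)/2 = 5.932×10^5 km.
Circular speed at r₁: v₁ = √(μ/r₁) = √(1.267×10^8/1.060×10^6) = 10.933 km/s.
On the transfer ellipse at r₁, vis-viva gives v_a = √[μ(2/r₁ − 1/a_t)] = 5.0467 km/s.
First burn Δv₁ = |v_a − v₁| = 5.886 km/s.
Circular speed at r₂: v₂ = √(μ/r₂) = 31.66 km/s.
Transfer-orbit speed at r₂: v_p = √[μ(2/r₂ − 1/a_t)] = 42.32 km/s.
Second burn Δv₂ = |v₂ − v_p| = 10.66 km/s.
Δv = Δv₁ + Δv₂ = 5.886 + 10.66 = 16.55 km/s.

Δv = 16550 m/s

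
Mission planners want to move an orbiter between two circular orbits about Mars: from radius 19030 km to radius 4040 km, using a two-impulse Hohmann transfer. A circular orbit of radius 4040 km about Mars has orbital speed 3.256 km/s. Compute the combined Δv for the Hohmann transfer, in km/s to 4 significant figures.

Δv = 1.538 km/s

From the circular-orbit relation v² = μ/r at r = 4040 km: μ = v²r = (3.256)² × 4040 = 42830.2 km³/s².
Semi-major axis of the transfer orbit: a_t = (19030 + 4040)/2 = 11535 km.
Circular speed at r₁: v₁ = √(μ/r₁) = √(42830.2/19030) = 1.500223 km/s.
On the transfer ellipse at r₁, vis-viva equation gives v_a = √[μ(2/r₁ − 1/a_t)] = 0.8878458 km/s.
First burn Δv₁ = |v_a − v₁| = 0.61238 km/s.
At r₂, v₂ = √(μ/r₂) = 3.25600 km/s.
Transfer-orbit speed at r₂: v_p = √[μ(2/r₂ − 1/a_t)] = 4.18211 km/s.
Second burn Δv₂ = |v₂ − v_p| = 0.92611 km/s.
Total Δv = Δv₁ + Δv₂ = 1.538 km/s.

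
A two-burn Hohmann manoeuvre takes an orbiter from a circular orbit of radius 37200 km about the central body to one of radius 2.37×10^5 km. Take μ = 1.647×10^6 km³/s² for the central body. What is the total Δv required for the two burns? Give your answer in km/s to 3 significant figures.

The Hohmann ellipse has a_t = (r₁ + r₂)/2 = 1.371×10^5 km.
Circular speed at r₁: v₁ = √(μ/r₁) = √(1.647×10^6/37200) = 6.65389 km/s.
Transfer-orbit speed at r₁ (vis-viva equation): v_p = √[μ(2/r₁ − 1/a_t)] = 8.74844 km/s.
First burn Δv₁ = |v_p − v₁| = 2.095 km/s.
Circular speed at r₂: v₂ = √(μ/r₂) = 2.636 km/s.
Transfer-orbit speed at r₂: v_a = √[μ(2/r₂ − 1/a_t)] = 1.373 km/s.
Second burn Δv₂ = |v₂ − v_a| = 1.263 km/s.
Δv = Δv₁ + Δv₂ = 2.095 + 1.263 = 3.358 km/s.

Δv = 3.36 km/s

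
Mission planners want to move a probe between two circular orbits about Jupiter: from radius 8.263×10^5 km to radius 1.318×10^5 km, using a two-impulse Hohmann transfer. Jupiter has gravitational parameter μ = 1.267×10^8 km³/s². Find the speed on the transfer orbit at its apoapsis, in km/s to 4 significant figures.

v = 6.495 km/s

Semi-major axis of the transfer orbit: a_t = (8.263×10^5 + 1.318×10^5)/2 = 4.7905×10^5 km.
The apoapsis of the transfer ellipse is at r = 8.263×10^5 km.
Vis-viva: v = √[μ(2/r − 1/a_t)] = √[1.267×10^8 × (2/8.263×10^5 − 1/4.7905×10^5)] = 6.495 km/s.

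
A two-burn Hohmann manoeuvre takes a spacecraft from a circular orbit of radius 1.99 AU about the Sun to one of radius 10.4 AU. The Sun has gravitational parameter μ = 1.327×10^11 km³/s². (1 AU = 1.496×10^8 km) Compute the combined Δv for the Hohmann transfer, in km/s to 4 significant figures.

Δv = 10.24 km/s

In km: r₁ = 1.99 × 1.496×10^8 = 2.97704×10^8 km; r₂ = 10.4 × 1.496×10^8 = 1.55584×10^9 km.
The Hohmann ellipse has a_t = (r₁ + r₂)/2 = 9.26772×10^8 km.
Circular speed at r₁: v₁ = √(μ/r₁) = √(1.327×10^11/2.97704×10^8) = 21.113 km/s.
Transfer-orbit speed at r₁ (vis-viva equation): v_p = √[μ(2/r₁ − 1/a_t)] = 27.355 km/s.
First burn Δv₁ = |v_p − v₁| = 6.242 km/s.
Circular speed at r₂: v₂ = √(μ/r₂) = 9.235 km/s.
Transfer-orbit speed at r₂: v_a = √[μ(2/r₂ − 1/a_t)] = 5.234 km/s.
Second burn Δv₂ = |v₂ − v_a| = 4.001 km/s.
Δv = Δv₁ + Δv₂ = 6.242 + 4.001 = 10.24 km/s.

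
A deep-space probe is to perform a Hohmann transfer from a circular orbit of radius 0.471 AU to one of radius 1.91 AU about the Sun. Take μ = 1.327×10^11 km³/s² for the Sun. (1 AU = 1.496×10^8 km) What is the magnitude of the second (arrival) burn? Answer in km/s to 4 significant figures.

Δv₂ = 7.995 km/s

In km: r₁ = 0.471 × 1.496×10^8 = 7.04616×10^7 km; r₂ = 1.91 × 1.496×10^8 = 2.85736×10^8 km.
Transfer-ellipse semi-major axis a_t = (r₁ + r₂)/2 = (7.04616×10^7 + 2.85736×10^8)/2 = 1.780988×10^8 km.
On the circular orbit at r = 2.85736×10^8 km, v_c = √(μ/r) = 21.550 km/s.
Vis-viva on the transfer ellipse at r = 2.85736×10^8 km gives v_t = √[μ(2/r − 1/a_t)] = 13.555 km/s.
Δv₂ = |v_t − v_c| = |13.555 − 21.550| = 7.995 km/s.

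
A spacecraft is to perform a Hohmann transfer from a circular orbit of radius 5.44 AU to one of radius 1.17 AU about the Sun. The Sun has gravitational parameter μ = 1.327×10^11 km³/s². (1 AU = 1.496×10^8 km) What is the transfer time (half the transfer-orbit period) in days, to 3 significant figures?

t = 1100 days

In km: r₁ = 5.44 × 1.496×10^8 = 8.13824×10^8 km; r₂ = 1.17 × 1.496×10^8 = 1.75032×10^8 km.
Transfer-ellipse semi-major axis a_t = (r₁ + r₂)/2 = (8.13824×10^8 + 1.75032×10^8)/2 = 4.94428×10^8 km.
Transfer time t = π√(a_t³/μ) = π√((4.94428×10^8)³ / 1.327×10^11) = 9.481×10^7 s.
Converting: 9.481×10^7 s ÷ 86400 s/day = 1100 days.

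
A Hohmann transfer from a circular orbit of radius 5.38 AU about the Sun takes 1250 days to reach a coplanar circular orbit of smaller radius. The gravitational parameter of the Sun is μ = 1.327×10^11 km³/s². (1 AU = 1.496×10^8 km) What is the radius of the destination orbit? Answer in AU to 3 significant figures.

r₂ = 1.83 AU

In km: r₁ = 5.38 × 1.496×10^8 = 8.04848×10^8 km.
Transfer time t = 1250 days = 1.080×10^8 s, and t = π√(a_t³/μ).
So a_t = (μ t²/π²)^(1/3) = (1.327×10^11 × (1.080×10^8)² / π²)^(1/3) = 5.3927×10^8 km.
Since a_t = (r₁ + r₂)/2, r₂ = 2a_t − r₁ = 2×5.3927×10^8 − 8.04848×10^8 = 2.73692×10^8 km.
In AU: r₂ = 2.73692×10^8 / 1.496×10^8 = 1.83 AU.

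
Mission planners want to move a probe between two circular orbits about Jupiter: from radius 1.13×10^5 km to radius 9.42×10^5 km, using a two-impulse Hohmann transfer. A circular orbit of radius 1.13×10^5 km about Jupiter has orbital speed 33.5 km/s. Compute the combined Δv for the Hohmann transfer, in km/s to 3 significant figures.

Δv = 17.5 km/s

From the circular-orbit relation v² = μ/r at r = 1.13×10^5 km: μ = v²r = (33.5)² × 1.13×10^5 = 1.26814×10^8 km³/s².
Transfer-ellipse semi-major axis a_t = (r₁ + r₂)/2 = (1.130×10^5 + 9.420×10^5)/2 = 5.275×10^5 km.
Circular speed at r₁: v₁ = √(μ/r₁) = √(1.26814×10^8/1.130×10^5) = 33.50 km/s.
On the transfer ellipse at r₁, vis-viva equation gives v_p = √[μ(2/r₁ − 1/a_t)] = 44.77 km/s.
First burn Δv₁ = |v_p − v₁| = 11.27 km/s.
At r₂, v₂ = √(μ/r₂) = 11.603 km/s.
Transfer-orbit speed at r₂: v_a = √[μ(2/r₂ − 1/a_t)] = 5.3702 km/s.
Second burn Δv₂ = |v₂ − v_a| = 6.233 km/s.
Δv = Δv₁ + Δv₂ = 11.27 + 6.233 = 17.50 km/s.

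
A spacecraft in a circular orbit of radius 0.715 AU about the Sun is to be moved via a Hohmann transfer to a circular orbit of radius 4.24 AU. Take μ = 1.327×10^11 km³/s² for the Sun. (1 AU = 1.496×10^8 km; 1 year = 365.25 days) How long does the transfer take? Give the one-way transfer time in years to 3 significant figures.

t = 1.95 years

In km: r₁ = 0.715 × 1.496×10^8 = 1.06964×10^8 km; r₂ = 4.24 × 1.496×10^8 = 6.34304×10^8 km.
Transfer-ellipse semi-major axis a_t = (r₁ + r₂)/2 = (1.06964×10^8 + 6.34304×10^8)/2 = 3.70634×10^8 km.
Half the transfer-orbit period gives t = π√(a_t³/μ) = 6.154×10^7 s.
Converting: 6.154×10^7 s ÷ 3.15576×10^7 s/year (365.25 × 86400) = 1.95 years.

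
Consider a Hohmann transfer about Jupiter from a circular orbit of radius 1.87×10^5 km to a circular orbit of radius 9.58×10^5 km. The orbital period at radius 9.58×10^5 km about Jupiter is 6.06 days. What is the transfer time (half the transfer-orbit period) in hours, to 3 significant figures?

From Kepler's third law T² = 4π²r³/μ at r = 9.58×10^5 km, T = 6.06 days = 6.06 × 86400 s = 5.23584×10^5 s: μ = 4π²r³/T² = 1.26615×10^8 km³/s².
Semi-major axis of the transfer orbit: a_t = (1.870×10^5 + 9.580×10^5)/2 = 5.725×10^5 km.
By Kepler's third law the transfer-orbit period is T = 2π√(a_t³/μ), so t = T/2 = 1.209×10^5 s.
Converting: 1.209×10^5 s ÷ 3600 s/hour = 33.6 hours.

t = 33.6 hours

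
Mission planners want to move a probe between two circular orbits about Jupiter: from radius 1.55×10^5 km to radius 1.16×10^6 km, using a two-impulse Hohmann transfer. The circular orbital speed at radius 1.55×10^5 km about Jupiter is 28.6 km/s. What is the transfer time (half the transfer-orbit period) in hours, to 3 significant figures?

From the circular-orbit relation v² = μ/r at r = 1.55×10^5 km: μ = v²r = (28.6)² × 1.55×10^5 = 1.26784×10^8 km³/s².
Semi-major axis of the transfer orbit: a_t = (1.550×10^5 + 1.160×10^6)/2 = 6.575×10^5 km.
By Kepler's third law the transfer-orbit period is T = 2π√(a_t³/μ), so t = T/2 = 1.488×10^5 s.
Converting: 1.488×10^5 s ÷ 3600 s/hour = 41.3 hours.

t = 41.3 hours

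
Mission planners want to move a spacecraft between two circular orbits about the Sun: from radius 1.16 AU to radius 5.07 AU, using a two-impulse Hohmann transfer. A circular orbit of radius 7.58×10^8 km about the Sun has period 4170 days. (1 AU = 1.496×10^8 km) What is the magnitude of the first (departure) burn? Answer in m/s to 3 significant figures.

Δv₁ = 7620 m/s

From Kepler's third law T² = 4π²r³/μ at r = 7.58×10^8 km, T = 4170 days = 4170 × 86400 s = 3.60288×10^8 s: μ = 4π²r³/T² = 1.32455×10^11 km³/s².
In km: r₁ = 1.16 × 1.496×10^8 = 1.73536×10^8 km; r₂ = 5.07 × 1.496×10^8 = 7.58472×10^8 km.
Semi-major axis of the transfer orbit: a_t = (1.73536×10^8 + 7.58472×10^8)/2 = 4.66004×10^8 km.
On the circular orbit at r = 1.73536×10^8 km, v_c = √(μ/r) = 27.627 km/s.
Transfer-orbit speed at the same r (vis-viva, a = a_t): v_t = √[μ(2/r − 1/a_t)] = 35.246 km/s.
Δv₁ = |v_t − v_c| = |35.246 − 27.627| = 7.619 km/s.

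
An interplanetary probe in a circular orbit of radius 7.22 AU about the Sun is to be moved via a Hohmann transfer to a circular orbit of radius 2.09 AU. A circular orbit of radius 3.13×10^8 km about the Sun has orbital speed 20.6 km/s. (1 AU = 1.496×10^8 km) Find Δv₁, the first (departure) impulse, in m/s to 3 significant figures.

Δv₁ = 3660 m/s

From the circular-orbit relation v² = μ/r at r = 3.13×10^8 km: μ = v²r = (20.6)² × 3.13×10^8 = 1.32825×10^11 km³/s².
In km: r₁ = 7.22 × 1.496×10^8 = 1.080112×10^9 km; r₂ = 2.09 × 1.496×10^8 = 3.12664×10^8 km.
The Hohmann ellipse has a_t = (r₁ + r₂)/2 = 6.96388×10^8 km.
On the circular orbit at r = 1.080112×10^9 km, v_c = √(μ/r) = 11.09 km/s.
Transfer-orbit speed at the same r (vis-viva, a = a_t): v_t = √[μ(2/r − 1/a_t)] = 7.431 km/s.
Δv₁ = |v_t − v_c| = |7.431 − 11.09| = 3.659 km/s.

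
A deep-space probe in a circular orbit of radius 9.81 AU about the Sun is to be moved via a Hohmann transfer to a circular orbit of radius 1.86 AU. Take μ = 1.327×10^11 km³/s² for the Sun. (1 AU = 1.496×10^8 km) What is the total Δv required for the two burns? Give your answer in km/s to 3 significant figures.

Δv = 10.6 km/s

In km: r₁ = 9.81 × 1.496×10^8 = 1.467576×10^9 km; r₂ = 1.86 × 1.496×10^8 = 2.78256×10^8 km.
Transfer-ellipse semi-major axis a_t = (r₁ + r₂)/2 = (1.467576×10^9 + 2.78256×10^8)/2 = 8.72916×10^8 km.
At r₁ the circular-orbit speed is v₁ = √(μ/r₁) = 9.509 km/s.
Transfer-orbit speed at r₁ (vis-viva equation): v_a = √[μ(2/r₁ − 1/a_t)] = 5.369 km/s.
First burn Δv₁ = |v_a − v₁| = 4.140 km/s.
Circular speed at r₂: v₂ = √(μ/r₂) = 21.838 km/s.
Transfer-orbit speed at r₂: v_p = √[μ(2/r₂ − 1/a_t)] = 28.316 km/s.
Second burn Δv₂ = |v₂ − v_p| = 6.478 km/s.
Δv = Δv₁ + Δv₂ = 4.140 + 6.478 = 10.62 km/s.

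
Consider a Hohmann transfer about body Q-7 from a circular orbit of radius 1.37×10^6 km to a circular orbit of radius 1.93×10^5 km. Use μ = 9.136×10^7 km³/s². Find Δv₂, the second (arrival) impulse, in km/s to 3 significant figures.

Δv₂ = 7.05 km/s

The Hohmann ellipse has a_t = (r₁ + r₂)/2 = 7.815×10^5 km.
Circular speed at r = 1.930×10^5 km: v_c = √(μ/r) = 21.76 km/s.
Transfer-orbit speed at the same r (vis-viva, a = a_t): v_t = √[μ(2/r − 1/a_t)] = 28.81 km/s.
Δv₂ = |v_t − v_c| = |28.81 − 21.76| = 7.050 km/s.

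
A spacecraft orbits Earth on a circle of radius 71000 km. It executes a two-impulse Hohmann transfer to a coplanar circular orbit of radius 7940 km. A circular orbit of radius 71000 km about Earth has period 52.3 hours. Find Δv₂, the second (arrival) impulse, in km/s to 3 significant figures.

Δv₂ = 2.42 km/s

From Kepler's third law T² = 4π²r³/μ at r = 71000 km, T = 52.3 hours = 52.3 × 3600 s = 1.8828×10^5 s: μ = 4π²r³/T² = 3.98590×10^5 km³/s².
The Hohmann ellipse has a_t = (r₁ + r₂)/2 = 39470 km.
Circular speed at r = 7940 km: v_c = √(μ/r) = 7.085 km/s.
Vis-viva on the transfer ellipse at r = 7940 km gives v_t = √[μ(2/r − 1/a_t)] = 9.503 km/s.
Δv₂ = |v_t − v_c| = |9.503 − 7.085| = 2.418 km/s.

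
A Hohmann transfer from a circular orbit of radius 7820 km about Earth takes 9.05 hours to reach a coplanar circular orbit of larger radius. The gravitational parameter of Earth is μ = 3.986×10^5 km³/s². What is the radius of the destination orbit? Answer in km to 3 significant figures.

Transfer time t = 9.05 hours = 32580 s, and t = π√(a_t³/μ).
So a_t = (μ t²/π²)^(1/3) = (3.986×10^5 × (32580)² / π²)^(1/3) = 34998 km.
Since a_t = (r₁ + r₂)/2, r₂ = 2a_t − r₁ = 2×34998 − 7820 = 62176 km.

r₂ = 62200 km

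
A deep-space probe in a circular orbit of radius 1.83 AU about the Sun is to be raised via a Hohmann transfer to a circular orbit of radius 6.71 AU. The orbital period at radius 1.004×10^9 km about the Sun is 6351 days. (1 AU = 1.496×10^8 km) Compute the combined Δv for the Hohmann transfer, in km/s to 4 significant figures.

From Kepler's third law T² = 4π²r³/μ at r = 1.004×10^9 km, T = 6351 days = 6351 × 86400 s = 5.487264×10^8 s: μ = 4π²r³/T² = 1.32693×10^11 km³/s².
In km: r₁ = 1.83 × 1.496×10^8 = 2.73768×10^8 km; r₂ = 6.71 × 1.496×10^8 = 1.003816×10^9 km.
Semi-major axis of the transfer orbit: a_t = (2.73768×10^8 + 1.003816×10^9)/2 = 6.38792×10^8 km.
At r₁ the circular-orbit speed is v₁ = √(μ/r₁) = 22.016 km/s.
On the transfer ellipse at r₁, v² = μ(2/r − 1/a) gives v_p = √[μ(2/r₁ − 1/a_t)] = 27.598 km/s.
First burn Δv₁ = |v_p − v₁| = 5.582 km/s.
Circular speed at r₂: v₂ = √(μ/r₂) = 11.4973 km/s.
Transfer-orbit speed at r₂: v_a = √[μ(2/r₂ − 1/a_t)] = 7.52678 km/s.
Second burn Δv₂ = |v₂ − v_a| = 3.971 km/s.
Δv = Δv₁ + Δv₂ = 5.582 + 3.971 = 9.553 km/s.

Δv = 9.553 km/s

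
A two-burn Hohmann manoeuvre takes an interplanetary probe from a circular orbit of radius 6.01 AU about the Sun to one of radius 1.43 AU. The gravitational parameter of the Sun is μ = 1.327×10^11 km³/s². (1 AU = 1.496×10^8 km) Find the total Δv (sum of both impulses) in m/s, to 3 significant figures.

In km: r₁ = 6.01 × 1.496×10^8 = 8.99096×10^8 km; r₂ = 1.43 × 1.496×10^8 = 2.13928×10^8 km.
Transfer-ellipse semi-major axis a_t = (r₁ + r₂)/2 = (8.99096×10^8 + 2.13928×10^8)/2 = 5.56512×10^8 km.
Circular speed at r₁: v₁ = √(μ/r₁) = √(1.327×10^11/8.99096×10^8) = 12.1488 km/s.
On the transfer ellipse at r₁, vis-viva equation gives v_a = √[μ(2/r₁ − 1/a_t)] = 7.53232 km/s.
First burn Δv₁ = |v_a − v₁| = 4.616 km/s.
At r₂, v₂ = √(μ/r₂) = 24.906 km/s.
Transfer-orbit speed at r₂: v_p = √[μ(2/r₂ − 1/a_t)] = 31.657 km/s.
Second burn Δv₂ = |v₂ − v_p| = 6.751 km/s.
Δv = Δv₁ + Δv₂ = 4.616 + 6.751 = 11.37 km/s.

Δv = 11400 m/s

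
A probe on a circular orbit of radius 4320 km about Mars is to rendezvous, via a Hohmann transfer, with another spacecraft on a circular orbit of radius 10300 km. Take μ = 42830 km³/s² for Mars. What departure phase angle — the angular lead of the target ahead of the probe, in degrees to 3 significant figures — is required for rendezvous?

Transfer-ellipse semi-major axis a_t = (r₁ + r₂)/2 = (4320 + 10300)/2 = 7310 km.
The half-period of the transfer ellipse is t = π√(a_t³/μ) = 9487.5 s.
Target angular speed ω₂ = √(μ/r₂³) = 1.9798×10^-4 rad/s.
Angle swept by the target during transfer: ω₂·t = 1.878 rad = 107.6°.
Arrival is 180° from departure on the ellipse, so φ = 180° − 107.6° = 72.4°.

φ = 72.4°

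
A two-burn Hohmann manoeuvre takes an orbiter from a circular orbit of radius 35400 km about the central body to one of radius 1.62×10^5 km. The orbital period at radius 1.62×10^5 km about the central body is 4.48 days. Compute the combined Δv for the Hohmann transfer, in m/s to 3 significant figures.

Δv = 2640 m/s

From Kepler's third law T² = 4π²r³/μ at r = 1.62×10^5 km, T = 4.48 days = 4.48 × 86400 s = 3.87072×10^5 s: μ = 4π²r³/T² = 1.12027×10^6 km³/s².
The Hohmann ellipse has a_t = (r₁ + r₂)/2 = 98700 km.
At r₁ the circular-orbit speed is v₁ = √(μ/r₁) = 5.6255 km/s.
Transfer-orbit speed at r₁ (vis-viva equation): v_p = √[μ(2/r₁ − 1/a_t)] = 7.2071 km/s.
First burn Δv₁ = |v_p − v₁| = 1.5816 km/s.
At r₂, v₂ = √(μ/r₂) = 2.6297 km/s.
Transfer-orbit speed at r₂: v_a = √[μ(2/r₂ − 1/a_t)] = 1.5749 km/s.
Second burn Δv₂ = |v₂ − v_a| = 1.0548 km/s.
Δv = Δv₁ + Δv₂ = 1.5816 + 1.0548 = 2.636 km/s.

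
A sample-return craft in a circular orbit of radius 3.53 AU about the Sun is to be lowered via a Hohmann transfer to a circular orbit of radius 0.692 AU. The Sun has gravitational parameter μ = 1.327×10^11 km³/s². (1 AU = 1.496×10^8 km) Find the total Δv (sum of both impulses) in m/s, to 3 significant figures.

In km: r₁ = 3.53 × 1.496×10^8 = 5.28088×10^8 km; r₂ = 0.692 × 1.496×10^8 = 1.035232×10^8 km.
Semi-major axis of the transfer orbit: a_t = (5.28088×10^8 + 1.035232×10^8)/2 = 3.158056×10^8 km.
At r₁ the circular-orbit speed is v₁ = √(μ/r₁) = 15.852 km/s.
Transfer-orbit speed at r₁ (v² = μ(2/r − 1/a)): v_a = √[μ(2/r₁ − 1/a_t)] = 9.0759 km/s.
First burn Δv₁ = |v_a − v₁| = 6.776 km/s.
Circular speed at r₂: v₂ = √(μ/r₂) = 35.8028 km/s.
Transfer-orbit speed at r₂: v_p = √[μ(2/r₂ − 1/a_t)] = 46.2977 km/s.
Second burn Δv₂ = |v₂ − v_p| = 10.49 km/s.
Total Δv = Δv₁ + Δv₂ = 17.27 km/s.

Δv = 17300 m/s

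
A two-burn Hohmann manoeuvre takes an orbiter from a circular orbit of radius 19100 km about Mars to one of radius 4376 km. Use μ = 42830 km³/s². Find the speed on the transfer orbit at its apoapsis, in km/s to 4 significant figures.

Transfer-ellipse semi-major axis a_t = (r₁ + r₂)/2 = (19100 + 4376)/2 = 11738 km.
At apoapsis, r = 19100 km.
From the vis-viva equation, v = √[μ(2/r − 1/a_t)] = 0.9143 km/s.

v = 0.9143 km/s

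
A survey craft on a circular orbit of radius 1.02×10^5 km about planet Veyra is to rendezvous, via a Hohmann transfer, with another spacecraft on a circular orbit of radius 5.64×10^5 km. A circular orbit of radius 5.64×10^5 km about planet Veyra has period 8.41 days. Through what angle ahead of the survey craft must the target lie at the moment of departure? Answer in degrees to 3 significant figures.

From Kepler's third law T² = 4π²r³/μ at r = 5.64×10^5 km, T = 8.41 days = 8.41 × 86400 s = 7.26624×10^5 s: μ = 4π²r³/T² = 1.34146×10^7 km³/s².
Semi-major axis of the transfer orbit: a_t = (1.020×10^5 + 5.640×10^5)/2 = 3.330×10^5 km.
Transfer time t = π√(a_t³/μ) = 1.6483×10^5 s.
The target's mean motion on its circular orbit is ω₂ = √(μ/r₂³) = 8.6471×10^-6 rad/s.
Angle swept by the target during transfer: ω₂·t = 1.4253 rad = 81.66°.
The survey craft traverses 180° on the transfer ellipse, so the target must lead by 180° − 81.66° = 98.3°.

φ = 98.3°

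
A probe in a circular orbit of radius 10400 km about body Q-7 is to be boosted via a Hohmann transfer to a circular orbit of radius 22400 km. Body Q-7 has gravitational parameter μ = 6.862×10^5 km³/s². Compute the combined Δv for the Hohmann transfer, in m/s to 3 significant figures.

Δv = 2500 m/s

Semi-major axis of the transfer orbit: a_t = (10400 + 22400)/2 = 16400 km.
Circular speed at r₁: v₁ = √(μ/r₁) = √(6.862×10^5/10400) = 8.1229 km/s.
On the transfer ellipse at r₁, vis-viva gives v_p = √[μ(2/r₁ − 1/a_t)] = 9.4932 km/s.
First burn Δv₁ = |v_p − v₁| = 1.3703 km/s.
At r₂, v₂ = √(μ/r₂) = 5.5348 km/s.
Transfer-orbit speed at r₂: v_a = √[μ(2/r₂ − 1/a_t)] = 4.4075 km/s.
Second burn Δv₂ = |v₂ − v_a| = 1.1273 km/s.
Total Δv = Δv₁ + Δv₂ = 2.498 km/s.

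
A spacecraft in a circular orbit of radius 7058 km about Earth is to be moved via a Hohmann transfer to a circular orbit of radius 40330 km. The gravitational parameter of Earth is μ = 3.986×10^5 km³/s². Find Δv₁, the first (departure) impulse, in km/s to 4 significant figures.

The Hohmann ellipse has a_t = (r₁ + r₂)/2 = 23694 km.
Circular speed at r = 7058 km: v_c = √(μ/r) = 7.515 km/s.
Vis-viva on the transfer ellipse at r = 7058 km gives v_t = √[μ(2/r − 1/a_t)] = 9.804 km/s.
Δv₁ = |v_t − v_c| = |9.804 − 7.515| = 2.289 km/s.

Δv₁ = 2.289 km/s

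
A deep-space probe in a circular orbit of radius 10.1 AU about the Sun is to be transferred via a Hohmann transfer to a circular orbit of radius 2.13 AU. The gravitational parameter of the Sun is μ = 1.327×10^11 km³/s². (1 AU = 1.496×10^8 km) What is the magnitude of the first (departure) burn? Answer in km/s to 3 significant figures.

In km: r₁ = 10.1 × 1.496×10^8 = 1.51096×10^9 km; r₂ = 2.13 × 1.496×10^8 = 3.18648×10^8 km.
Transfer-ellipse semi-major axis a_t = (r₁ + r₂)/2 = (1.51096×10^9 + 3.18648×10^8)/2 = 9.14804×10^8 km.
Circular speed at r = 1.51096×10^9 km: v_c = √(μ/r) = 9.37150 km/s.
Transfer-orbit speed at the same r (vis-viva, a = a_t): v_t = √[μ(2/r − 1/a_t)] = 5.53096 km/s.
Δv₁ = |v_t − v_c| = |5.53096 − 9.37150| = 3.841 km/s.

Δv₁ = 3.84 km/s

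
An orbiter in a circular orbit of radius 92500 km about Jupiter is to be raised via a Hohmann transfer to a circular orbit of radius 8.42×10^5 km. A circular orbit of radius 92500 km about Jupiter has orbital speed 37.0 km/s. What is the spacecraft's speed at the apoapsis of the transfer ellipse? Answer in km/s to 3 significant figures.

v = 5.46 km/s

From the circular-orbit relation v² = μ/r at r = 92500 km: μ = v²r = (37.0)² × 92500 = 1.26632×10^8 km³/s².
Transfer-ellipse semi-major axis a_t = (r₁ + r₂)/2 = (92500 + 8.420×10^5)/2 = 4.6725×10^5 km.
The apoapsis of the transfer ellipse is at r = 8.420×10^5 km.
Vis-viva: v = √[μ(2/r − 1/a_t)] = √[1.26632×10^8 × (2/8.420×10^5 − 1/4.6725×10^5)] = 5.456 km/s.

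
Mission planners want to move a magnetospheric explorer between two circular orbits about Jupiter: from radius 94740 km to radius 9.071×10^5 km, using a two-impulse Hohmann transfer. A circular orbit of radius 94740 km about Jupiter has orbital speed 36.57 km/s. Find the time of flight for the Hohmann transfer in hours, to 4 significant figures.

From the circular-orbit relation v² = μ/r at r = 94740 km: μ = v²r = (36.57)² × 94740 = 1.26702×10^8 km³/s².
Transfer-ellipse semi-major axis a_t = (r₁ + r₂)/2 = (94740 + 9.071×10^5)/2 = 5.0092×10^5 km.
Transfer time t = π√(a_t³/μ) = π√((5.0092×10^5)³ / 1.26702×10^8) = 98950 s.
Converting: 98950 s ÷ 3600 s/hour = 27.49 hours.

t = 27.49 hours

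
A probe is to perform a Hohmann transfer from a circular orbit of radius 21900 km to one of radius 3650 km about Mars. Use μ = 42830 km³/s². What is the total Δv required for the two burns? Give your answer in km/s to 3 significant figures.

Transfer-ellipse semi-major axis a_t = (r₁ + r₂)/2 = (21900 + 3650)/2 = 12775 km.
At r₁ the circular-orbit speed is v₁ = √(μ/r₁) = 1.398466 km/s.
On the transfer ellipse at r₁, vis-viva gives v_a = √[μ(2/r₁ − 1/a_t)] = 0.7475116 km/s.
First burn Δv₁ = |v_a − v₁| = 0.65095 km/s.
At r₂, v₂ = √(μ/r₂) = 3.42553 km/s.
Transfer-orbit speed at r₂: v_p = √[μ(2/r₂ − 1/a_t)] = 4.48507 km/s.
Second burn Δv₂ = |v₂ − v_p| = 1.0595 km/s.
Δv = Δv₁ + Δv₂ = 0.65095 + 1.0595 = 1.710 km/s.

Δv = 1.71 km/s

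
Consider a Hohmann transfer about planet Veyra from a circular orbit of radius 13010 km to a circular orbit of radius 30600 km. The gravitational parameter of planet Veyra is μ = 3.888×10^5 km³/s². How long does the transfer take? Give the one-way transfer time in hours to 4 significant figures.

t = 4.506 hours

Transfer-ellipse semi-major axis a_t = (r₁ + r₂)/2 = (13010 + 30600)/2 = 21805 km.
Half the transfer-orbit period gives t = π√(a_t³/μ) = 16220 s.
Converting: 16220 s ÷ 3600 s/hour = 4.506 hours.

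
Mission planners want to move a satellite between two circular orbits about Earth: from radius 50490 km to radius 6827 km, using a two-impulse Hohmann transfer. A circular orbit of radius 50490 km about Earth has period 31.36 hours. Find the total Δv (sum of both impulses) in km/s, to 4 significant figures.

From Kepler's third law T² = 4π²r³/μ at r = 50490 km, T = 31.36 hours = 31.36 × 3600 s = 1.12896×10^5 s: μ = 4π²r³/T² = 3.98675×10^5 km³/s².
Transfer-ellipse semi-major axis a_t = (r₁ + r₂)/2 = (50490 + 6827)/2 = 28658.5 km.
Circular speed at r₁: v₁ = √(μ/r₁) = √(3.98675×10^5/50490) = 2.810 km/s.
Transfer-orbit speed at r₁ (vis-viva): v_a = √[μ(2/r₁ − 1/a_t)] = 1.371 km/s.
First burn Δv₁ = |v_a − v₁| = 1.439 km/s.
At r₂, v₂ = √(μ/r₂) = 7.6418 km/s.
Transfer-orbit speed at r₂: v_p = √[μ(2/r₂ − 1/a_t)] = 10.143 km/s.
Second burn Δv₂ = |v₂ − v_p| = 2.501 km/s.
Δv = Δv₁ + Δv₂ = 1.439 + 2.501 = 3.940 km/s.

Δv = 3.940 km/s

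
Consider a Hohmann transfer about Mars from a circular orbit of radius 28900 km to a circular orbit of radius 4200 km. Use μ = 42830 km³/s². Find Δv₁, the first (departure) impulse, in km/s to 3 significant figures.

The Hohmann ellipse has a_t = (r₁ + r₂)/2 = 16550 km.
Circular speed at r = 28900 km: v_c = √(μ/r) = 1.2174 km/s.
Vis-viva on the transfer ellipse at r = 28900 km gives v_t = √[μ(2/r − 1/a_t)] = 0.61327 km/s.
Δv₁ = |v_t − v_c| = |0.61327 − 1.2174| = 0.6041 km/s.

Δv₁ = 0.604 km/s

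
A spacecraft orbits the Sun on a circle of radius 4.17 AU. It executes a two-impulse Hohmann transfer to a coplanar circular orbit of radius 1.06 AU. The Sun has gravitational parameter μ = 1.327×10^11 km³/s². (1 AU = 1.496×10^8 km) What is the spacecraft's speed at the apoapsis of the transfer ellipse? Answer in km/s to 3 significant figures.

v = 9.29 km/s

In km: r₁ = 4.17 × 1.496×10^8 = 6.23832×10^8 km; r₂ = 1.06 × 1.496×10^8 = 1.58576×10^8 km.
The Hohmann ellipse has a_t = (r₁ + r₂)/2 = 3.91204×10^8 km.
The apoapsis of the transfer ellipse is at r = 6.23832×10^8 km.
Applying v² = μ(2/r − 1/a_t): v = 9.286 km/s.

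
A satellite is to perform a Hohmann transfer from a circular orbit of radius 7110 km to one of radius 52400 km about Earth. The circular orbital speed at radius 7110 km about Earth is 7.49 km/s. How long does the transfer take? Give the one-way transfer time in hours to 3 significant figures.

From the circular-orbit relation v² = μ/r at r = 7110 km: μ = v²r = (7.49)² × 7110 = 3.98872×10^5 km³/s².
Semi-major axis of the transfer orbit: a_t = (7110 + 52400)/2 = 29755 km.
Half the transfer-orbit period gives t = π√(a_t³/μ) = 25530 s.
Converting: 25530 s ÷ 3600 s/hour = 7.09 hours.

t = 7.09 hours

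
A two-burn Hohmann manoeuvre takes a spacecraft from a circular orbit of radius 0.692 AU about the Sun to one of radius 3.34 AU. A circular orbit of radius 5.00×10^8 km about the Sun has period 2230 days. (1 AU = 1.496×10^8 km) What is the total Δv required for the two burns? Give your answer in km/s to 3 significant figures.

From Kepler's third law T² = 4π²r³/μ at r = 5.00×10^8 km, T = 2230 days = 2230 × 86400 s = 1.92672×10^8 s: μ = 4π²r³/T² = 1.32933×10^11 km³/s².
In km: r₁ = 0.692 × 1.496×10^8 = 1.035232×10^8 km; r₂ = 3.34 × 1.496×10^8 = 4.99664×10^8 km.
Semi-major axis of the transfer orbit: a_t = (1.035232×10^8 + 4.99664×10^8)/2 = 3.015936×10^8 km.
Circular speed at r₁: v₁ = √(μ/r₁) = √(1.32933×10^11/1.035232×10^8) = 35.83 km/s.
On the transfer ellipse at r₁, vis-viva equation gives v_p = √[μ(2/r₁ − 1/a_t)] = 46.12 km/s.
First burn Δv₁ = |v_p − v₁| = 10.290 km/s.
Circular speed at r₂: v₂ = √(μ/r₂) = 16.3109 km/s.
Transfer-orbit speed at r₂: v_a = √[μ(2/r₂ − 1/a_t)] = 9.55620 km/s.
Second burn Δv₂ = |v₂ − v_a| = 6.7547 km/s.
Δv = Δv₁ + Δv₂ = 10.290 + 6.7547 = 17.04 km/s.

Δv = 17.0 km/s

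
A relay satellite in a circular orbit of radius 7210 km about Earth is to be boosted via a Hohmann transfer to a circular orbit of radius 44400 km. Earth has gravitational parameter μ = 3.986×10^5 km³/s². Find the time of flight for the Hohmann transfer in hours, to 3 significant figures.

The Hohmann ellipse has a_t = (r₁ + r₂)/2 = 25805 km.
Half the transfer-orbit period gives t = π√(a_t³/μ) = 20630 s.
Converting: 20630 s ÷ 3600 s/hour = 5.73 hours.

t = 5.73 hours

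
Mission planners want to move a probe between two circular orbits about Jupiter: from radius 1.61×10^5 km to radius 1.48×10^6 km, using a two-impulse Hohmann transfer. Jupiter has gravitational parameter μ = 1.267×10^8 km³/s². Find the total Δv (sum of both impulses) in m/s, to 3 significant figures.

Δv = 14800 m/s

The Hohmann ellipse has a_t = (r₁ + r₂)/2 = 8.205×10^5 km.
Circular speed at r₁: v₁ = √(μ/r₁) = √(1.267×10^8/1.610×10^5) = 28.053 km/s.
On the transfer ellipse at r₁, vis-viva equation gives v_p = √[μ(2/r₁ − 1/a_t)] = 37.676 km/s.
First burn Δv₁ = |v_p − v₁| = 9.623 km/s.
At r₂, v₂ = √(μ/r₂) = 9.2525 km/s.
Transfer-orbit speed at r₂: v_a = √[μ(2/r₂ − 1/a_t)] = 4.0986 km/s.
Second burn Δv₂ = |v₂ − v_a| = 5.154 km/s.
Δv = Δv₁ + Δv₂ = 9.623 + 5.154 = 14.78 km/s.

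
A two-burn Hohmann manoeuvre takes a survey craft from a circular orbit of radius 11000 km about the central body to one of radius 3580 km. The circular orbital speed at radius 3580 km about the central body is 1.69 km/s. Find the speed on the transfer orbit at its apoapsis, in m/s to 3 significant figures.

From the circular-orbit relation v² = μ/r at r = 3580 km: μ = v²r = (1.69)² × 3580 = 10224.8 km³/s².
Semi-major axis of the transfer orbit: a_t = (11000 + 3580)/2 = 7290 km.
The apoapsis of the transfer ellipse is at r = 11000 km.
Vis-viva: v = √[μ(2/r − 1/a_t)] = √[10224.8 × (2/11000 − 1/7290)] = 0.6756 km/s.

v = 676 m/s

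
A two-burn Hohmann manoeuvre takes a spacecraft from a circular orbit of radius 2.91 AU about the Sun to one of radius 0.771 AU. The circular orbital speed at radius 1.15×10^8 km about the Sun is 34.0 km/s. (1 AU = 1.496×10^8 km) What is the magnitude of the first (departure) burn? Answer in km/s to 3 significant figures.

From the circular-orbit relation v² = μ/r at r = 1.15×10^8 km: μ = v²r = (34.0)² × 1.15×10^8 = 1.32940×10^11 km³/s².
In km: r₁ = 2.91 × 1.496×10^8 = 4.35336×10^8 km; r₂ = 0.771 × 1.496×10^8 = 1.153416×10^8 km.
The Hohmann ellipse has a_t = (r₁ + r₂)/2 = 2.753388×10^8 km.
On the circular orbit at r = 4.35336×10^8 km, v_c = √(μ/r) = 17.475 km/s.
Transfer-orbit speed at the same r (vis-viva, a = a_t): v_t = √[μ(2/r − 1/a_t)] = 11.310 km/s.
Δv₁ = |v_t − v_c| = |11.310 − 17.475| = 6.165 km/s.

Δv₁ = 6.16 km/s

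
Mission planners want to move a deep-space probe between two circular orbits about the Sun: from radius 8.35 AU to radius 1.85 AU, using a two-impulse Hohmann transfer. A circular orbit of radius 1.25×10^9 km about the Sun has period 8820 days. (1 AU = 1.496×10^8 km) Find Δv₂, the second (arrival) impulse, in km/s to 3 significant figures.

From Kepler's third law T² = 4π²r³/μ at r = 1.25×10^9 km, T = 8820 days = 8820 × 86400 s = 7.62048×10^8 s: μ = 4π²r³/T² = 1.32778×10^11 km³/s².
In km: r₁ = 8.35 × 1.496×10^8 = 1.24916×10^9 km; r₂ = 1.85 × 1.496×10^8 = 2.7676×10^8 km.
The Hohmann ellipse has a_t = (r₁ + r₂)/2 = 7.6296×10^8 km.
On the circular orbit at r = 2.7676×10^8 km, v_c = √(μ/r) = 21.9034 km/s.
Transfer-orbit speed at the same r (vis-viva, a = a_t): v_t = √[μ(2/r − 1/a_t)] = 28.0265 km/s.
Δv₂ = |v_t − v_c| = |28.0265 − 21.9034| = 6.123 km/s.

Δv₂ = 6.12 km/s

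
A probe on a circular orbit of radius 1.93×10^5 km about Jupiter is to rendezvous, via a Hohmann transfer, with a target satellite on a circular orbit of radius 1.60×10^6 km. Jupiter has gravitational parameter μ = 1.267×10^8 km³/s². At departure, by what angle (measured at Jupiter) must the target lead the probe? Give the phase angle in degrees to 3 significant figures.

φ = 105°

Semi-major axis of the transfer orbit: a_t = (1.930×10^5 + 1.600×10^6)/2 = 8.965×10^5 km.
Transfer time t = π√(a_t³/μ) = 2.369×10^5 s.
Target angular speed ω₂ = √(μ/r₂³) = 5.562×10^-6 rad/s.
Angle swept by the target during transfer: ω₂·t = 1.3176 rad = 75.49°.
Arrival is 180° from departure on the ellipse, so φ = 180° − 75.49° = 105°.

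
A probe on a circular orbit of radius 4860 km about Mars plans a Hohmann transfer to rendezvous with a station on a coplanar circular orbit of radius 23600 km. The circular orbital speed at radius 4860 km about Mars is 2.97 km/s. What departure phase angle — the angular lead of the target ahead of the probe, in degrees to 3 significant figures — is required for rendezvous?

φ = 95.7°

From the circular-orbit relation v² = μ/r at r = 4860 km: μ = v²r = (2.97)² × 4860 = 42869.6 km³/s².
Transfer-ellipse semi-major axis a_t = (r₁ + r₂)/2 = (4860 + 23600)/2 = 14230 km.
Transfer time t = π√(a_t³/μ) = 25760 s.
The target's mean motion on its circular orbit is ω₂ = √(μ/r₂³) = 5.711×10^-5 rad/s.
Angle swept by the target during transfer: ω₂·t = 1.471 rad = 84.28°.
The probe traverses 180° on the transfer ellipse, so the target must lead by 180° − 84.28° = 95.7°.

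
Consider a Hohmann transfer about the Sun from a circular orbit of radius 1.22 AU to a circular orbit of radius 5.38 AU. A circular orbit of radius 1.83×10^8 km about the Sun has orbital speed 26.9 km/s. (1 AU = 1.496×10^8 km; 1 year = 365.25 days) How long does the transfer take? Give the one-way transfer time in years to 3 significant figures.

From the circular-orbit relation v² = μ/r at r = 1.83×10^8 km: μ = v²r = (26.9)² × 1.83×10^8 = 1.32421×10^11 km³/s².
In km: r₁ = 1.22 × 1.496×10^8 = 1.82512×10^8 km; r₂ = 5.38 × 1.496×10^8 = 8.04848×10^8 km.
The Hohmann ellipse has a_t = (r₁ + r₂)/2 = 4.9368×10^8 km.
Transfer time t = π√(a_t³/μ) = π√((4.9368×10^8)³ / 1.32421×10^11) = 9.470×10^7 s.
Converting: 9.470×10^7 s ÷ 3.15576×10^7 s/year (365.25 × 86400) = 3.00 years.

t = 3.00 years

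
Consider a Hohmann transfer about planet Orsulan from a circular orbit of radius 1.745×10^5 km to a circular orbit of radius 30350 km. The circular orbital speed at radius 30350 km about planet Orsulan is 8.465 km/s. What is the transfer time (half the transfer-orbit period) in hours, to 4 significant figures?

From the circular-orbit relation v² = μ/r at r = 30350 km: μ = v²r = (8.465)² × 30350 = 2.17477×10^6 km³/s².
Semi-major axis of the transfer orbit: a_t = (1.745×10^5 + 30350)/2 = 1.02425×10^5 km.
By Kepler's third law the transfer-orbit period is T = 2π√(a_t³/μ), so t = T/2 = 69830 s.
Converting: 69830 s ÷ 3600 s/hour = 19.40 hours.

t = 19.40 hours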